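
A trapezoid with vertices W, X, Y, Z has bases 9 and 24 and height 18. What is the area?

Area of a trapezoid = (base1 + base2) * height / 2
Area = (9 + 24) * 18 / 2
Area = 33 * 18 / 2
Area = 594 / 2
Area = 297

297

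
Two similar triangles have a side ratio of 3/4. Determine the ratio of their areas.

Area scales with the square of linear dimensions. If every length is multiplied by 3/4, then the area is multiplied by (3/4)^2 = 9/16.
The area ratio is 9:16.

9:16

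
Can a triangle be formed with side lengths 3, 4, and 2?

Yes.
The triangle inequality requires that the sum of any two sides exceeds the third.
Here 2 + 3 = 5 > 4, so the condition is met.

Yes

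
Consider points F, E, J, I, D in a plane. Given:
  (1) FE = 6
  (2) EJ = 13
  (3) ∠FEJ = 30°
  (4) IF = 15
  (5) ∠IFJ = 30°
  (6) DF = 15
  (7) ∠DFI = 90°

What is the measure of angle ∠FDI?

Step 1: By the law of cosines on triangle DFI: DI² = 15² + 15² − 2·15·15·cos(90°) = 450, so DI = 15·√2.
Step 2: By the inverse law of cosines on triangle FDI: cos(∠FDI) = (15² + (15·√2)² − 15²) / (2·15·15·√2) = 450/636.4 = 0.7071, so ∠FDI = 45°.

Therefore, the measure of angle ∠FDI = 45°.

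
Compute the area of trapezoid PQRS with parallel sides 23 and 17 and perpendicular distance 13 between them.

A trapezoid's area equals the midsegment times the height.
The midsegment is (23 + 17) / 2 = 20.
Area = 20 * 13 = 260.

260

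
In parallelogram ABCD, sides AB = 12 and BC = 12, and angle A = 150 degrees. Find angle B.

In a parallelogram, consecutive angles are supplementary (sum to 180°).
angle B = 180 - angle A
angle B = 180 - 150
angle B = 30 degrees

30 degrees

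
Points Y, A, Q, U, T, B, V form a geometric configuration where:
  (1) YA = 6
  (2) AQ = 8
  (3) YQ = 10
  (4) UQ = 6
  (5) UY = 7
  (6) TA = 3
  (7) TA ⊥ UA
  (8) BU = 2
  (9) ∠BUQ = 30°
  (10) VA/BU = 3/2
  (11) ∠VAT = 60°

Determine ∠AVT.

From the given relations: VA = 3/2·BU = 3/2·2 = 3.
Step 1: By the law of cosines on triangle VAT: VT² = 3² + 3² − 2·3·3·cos(60°) = 9, so VT = 3.
Step 2: By the inverse law of cosines on triangle AVT: cos(∠AVT) = (3² + 3² − 3²) / (2·3·3) = 9/18 = 0.5, so ∠AVT = 60°.

Therefore, the measure of angle ∠AVT = 60°.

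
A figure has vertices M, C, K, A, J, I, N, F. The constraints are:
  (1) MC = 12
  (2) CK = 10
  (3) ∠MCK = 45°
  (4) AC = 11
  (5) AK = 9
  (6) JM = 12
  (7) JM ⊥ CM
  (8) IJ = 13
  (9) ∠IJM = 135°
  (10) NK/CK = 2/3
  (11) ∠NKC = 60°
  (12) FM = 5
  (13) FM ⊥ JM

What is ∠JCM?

Step 1: By the law of cosines on triangle CMJ: CJ² = 12² + 12² − 2·12·12·cos(90°) = 288, so CJ = 12·√2.
Step 2: By the inverse law of cosines on triangle JCM: cos(∠JCM) = ((12·√2)² + 12² − 12²) / (2·12·√2·12) = 288/407.29 = 0.7071, so ∠JCM = 45°.

Therefore, the measure of angle ∠JCM = 45°.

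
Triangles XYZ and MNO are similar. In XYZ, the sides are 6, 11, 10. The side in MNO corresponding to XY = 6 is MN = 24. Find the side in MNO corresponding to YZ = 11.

Since the triangles are similar, the ratio of corresponding sides is constant.
Scale factor k = MN / XY = 24 / 6 = 4
NO = k * YZ = 4 * 11 = 44

44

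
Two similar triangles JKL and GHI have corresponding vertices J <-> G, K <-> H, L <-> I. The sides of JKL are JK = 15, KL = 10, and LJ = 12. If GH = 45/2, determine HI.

Since the triangles are similar, the ratio of corresponding sides is constant.
Scale factor k = GH / JK = 45/2 / 15 = 3/2
HI = k * KL = 3/2 * 10 = 15

15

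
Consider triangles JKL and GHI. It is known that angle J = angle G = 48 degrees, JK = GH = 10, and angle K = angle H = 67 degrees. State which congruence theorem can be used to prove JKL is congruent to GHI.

The given information provides:
angle J = angle G = 48 degrees, JK = GH = 10, and angle K = angle H = 67 degrees
This matches the ASA congruence theorem.
Two pairs of corresponding angles and the included side are equal (Angle-Side-Angle).

ASA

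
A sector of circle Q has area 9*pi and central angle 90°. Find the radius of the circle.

The sector covers 90°/360° = 1/4 of the full circle.
Full circle area = 9*pi / 1/4 = 36*pi.
Since full area = πr², we get r² = 36*pi/π = 36, so r = 6.

6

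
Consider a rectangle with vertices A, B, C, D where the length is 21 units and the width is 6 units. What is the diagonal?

d = sqrt(21^2 + 6^2) = sqrt(477) = 3*sqrt(53)

3*sqrt(53)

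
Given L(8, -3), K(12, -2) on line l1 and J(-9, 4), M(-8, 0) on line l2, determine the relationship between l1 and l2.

Slope of line 1: m1 = (-2 - -3)/(12 - 8) = 1/4 = 1/4
Slope of line 2: m2 = (0 - 4)/(-8 - -9) = -4/1 = -4
m1 * m2 = (1/4) * (-4) = -1 = -1, so the lines are perpendicular.

Perpendicular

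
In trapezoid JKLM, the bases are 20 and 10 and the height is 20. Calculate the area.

A trapezoid's area equals the midsegment times the height.
The midsegment is (20 + 10) / 2 = 15.
Area = 15 * 20 = 300.

300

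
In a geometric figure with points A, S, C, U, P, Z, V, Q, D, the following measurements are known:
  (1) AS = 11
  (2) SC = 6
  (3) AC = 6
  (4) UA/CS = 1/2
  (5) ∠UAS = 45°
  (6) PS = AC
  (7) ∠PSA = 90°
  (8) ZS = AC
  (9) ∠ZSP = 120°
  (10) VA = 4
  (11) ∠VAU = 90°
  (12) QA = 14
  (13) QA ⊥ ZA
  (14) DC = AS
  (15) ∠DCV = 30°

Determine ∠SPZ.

From the given relations: PS = AC = 6; ZS = AC = 6.
Step 1: By the law of cosines on triangle PSZ: PZ² = 6² + 6² − 2·6·6·cos(120°) = 108, so PZ = 6·√3.
Step 2: By the inverse law of cosines on triangle SPZ: cos(∠SPZ) = (6² + (6·√3)² − 6²) / (2·6·6·√3) = 108/124.71 = 0.866, so ∠SPZ = 30°.

Therefore, the measure of angle ∠SPZ = 30°.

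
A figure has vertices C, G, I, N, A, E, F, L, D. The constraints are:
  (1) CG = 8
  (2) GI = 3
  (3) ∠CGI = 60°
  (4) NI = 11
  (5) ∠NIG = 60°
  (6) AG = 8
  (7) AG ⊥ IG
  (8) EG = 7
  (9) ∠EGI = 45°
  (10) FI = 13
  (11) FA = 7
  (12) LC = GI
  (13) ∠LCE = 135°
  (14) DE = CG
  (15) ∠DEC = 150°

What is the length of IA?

Step 1: By the law of cosines on triangle IGA: IA² = 3² + 8² − 2·3·8·cos(90°) = 73, so IA = √73.

Therefore, the length of IA = √73.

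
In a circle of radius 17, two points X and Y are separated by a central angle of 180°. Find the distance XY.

Chord = 2(17) sin(90°) = 34

34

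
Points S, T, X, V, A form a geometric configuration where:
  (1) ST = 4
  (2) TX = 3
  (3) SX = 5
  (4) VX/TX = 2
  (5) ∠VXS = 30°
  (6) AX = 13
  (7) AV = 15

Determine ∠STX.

Step 1: By the inverse law of cosines on triangle STX: cos(∠STX) = (4² + 3² − 5²) / (2·4·3) = 0/24 = 0, so ∠STX = 90°.

Therefore, the measure of angle ∠STX = 90°.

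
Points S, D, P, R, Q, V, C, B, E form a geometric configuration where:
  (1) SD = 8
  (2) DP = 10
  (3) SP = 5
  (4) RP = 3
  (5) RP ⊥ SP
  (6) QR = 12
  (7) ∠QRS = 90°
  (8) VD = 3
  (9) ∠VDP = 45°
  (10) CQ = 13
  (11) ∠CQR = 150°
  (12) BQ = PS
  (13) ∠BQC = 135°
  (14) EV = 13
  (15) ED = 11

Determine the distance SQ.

Step 1: By the law of cosines on triangle SPR: SR² = 5² + 3² − 2·5·3·cos(90°) = 34, so SR = √34.
Step 2: By the law of cosines on triangle SRQ: SQ² = √34² + 12² − 2·√34·12·cos(90°) = 178, so SQ = √178.

Therefore, the length of SQ = √178.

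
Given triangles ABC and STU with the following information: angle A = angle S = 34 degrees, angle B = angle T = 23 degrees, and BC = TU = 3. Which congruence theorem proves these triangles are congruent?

The given information matches AAS: Two pairs of corresponding angles and a non-included side are equal (Angle-Angle-Side).

AAS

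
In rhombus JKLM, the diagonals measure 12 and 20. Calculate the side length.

In a rhombus, the diagonals bisect each other perpendicularly, creating four congruent right triangles.
Each triangle has legs 6 (half of 12) and 10 (half of 20).
The hypotenuse of each right triangle is a side of the rhombus:
side = sqrt(6^2 + 10^2) = sqrt(136) = 2*sqrt(34)

2*sqrt(34)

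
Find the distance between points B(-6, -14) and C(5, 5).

d = sqrt((11)^2 + (19)^2) = sqrt(482)

sqrt(482)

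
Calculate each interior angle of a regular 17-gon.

Each interior angle of a regular n-gon is (n - 2) * 180 / n.
For n = 17: (17 - 2) * 180 / 17 = 2700/17 = 2700/17 degrees.

2700/17 degrees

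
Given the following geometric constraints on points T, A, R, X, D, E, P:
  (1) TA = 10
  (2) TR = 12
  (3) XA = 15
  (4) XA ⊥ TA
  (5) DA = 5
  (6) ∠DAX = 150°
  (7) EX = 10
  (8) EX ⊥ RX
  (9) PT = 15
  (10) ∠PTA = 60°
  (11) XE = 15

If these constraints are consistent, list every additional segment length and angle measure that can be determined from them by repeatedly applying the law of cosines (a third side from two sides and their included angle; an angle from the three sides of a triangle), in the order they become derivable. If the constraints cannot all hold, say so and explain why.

These constraints are not satisfiable: (7) EX = 10 and (11) XE = 15 assign two different lengths to the same segment. No planar figure meets all of them, so nothing further can be derived.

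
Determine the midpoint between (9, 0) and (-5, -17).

The midpoint is the average of the coordinates:
x: (9 + -5)/2 = 2
y: (0 + -17)/2 = -17/2
Midpoint = (2, -17/2)

(2, -17/2)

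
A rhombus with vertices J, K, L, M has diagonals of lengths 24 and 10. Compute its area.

The diagonals of a rhombus divide it into four right triangles.
Each triangle has legs 24/ 2 = 12 and 10/2 = 5, so each has area (1/2)*12*5 = 30.
Four such triangles give total area = (d1 * d2) / 2 = 120.

120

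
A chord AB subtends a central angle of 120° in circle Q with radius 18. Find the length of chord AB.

Chord = 2(18) sin(60°) = 18*sqrt(3)

18*sqrt(3)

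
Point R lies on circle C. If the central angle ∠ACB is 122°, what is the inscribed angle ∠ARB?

Inscribed angle = 122° / 2 = 61° (inscribed angle theorem).

61°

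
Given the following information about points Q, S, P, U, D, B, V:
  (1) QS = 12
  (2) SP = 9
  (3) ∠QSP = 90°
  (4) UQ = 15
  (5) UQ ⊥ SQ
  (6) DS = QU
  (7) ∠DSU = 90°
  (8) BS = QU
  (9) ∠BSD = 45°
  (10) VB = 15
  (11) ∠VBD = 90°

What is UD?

From the given relations: DS = QU = 15.
Step 1: By the law of cosines on triangle UQS: US² = 15² + 12² − 2·15·12·cos(90°) = 369, so US = 3·√41.
Step 2: By the law of cosines on triangle USD: UD² = (3·√41)² + 15² − 2·3·√41·15·cos(90°) = 594, so UD = 3·√66.

Therefore, the length of UD = 3·√66.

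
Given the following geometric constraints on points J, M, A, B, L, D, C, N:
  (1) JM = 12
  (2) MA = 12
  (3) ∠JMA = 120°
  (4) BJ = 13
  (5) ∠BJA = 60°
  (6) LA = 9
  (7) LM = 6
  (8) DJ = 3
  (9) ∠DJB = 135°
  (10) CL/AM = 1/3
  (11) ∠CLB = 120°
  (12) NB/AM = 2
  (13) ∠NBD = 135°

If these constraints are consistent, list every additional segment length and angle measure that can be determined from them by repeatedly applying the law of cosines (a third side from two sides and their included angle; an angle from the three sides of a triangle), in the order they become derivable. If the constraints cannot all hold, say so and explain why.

The constraints are consistent. Derivable facts, in order:
After 1 step:
- BD ≈ 15.27
- JA = 12·√3
- ∠ALM = 104.48°
- ∠AML = 46.57°
- ∠LAM = 28.96°
After 2 steps:
- AB ≈ 18.19
- DN ≈ 36.43
- ∠AJM = 30°
- ∠BDJ = 37.01°
- ∠DBJ = 7.99°
- ∠JAM = 30°
After 3 steps:
- ∠ABJ = 81.76°
- ∠BAJ = 38.24°
- ∠BDN = 27.76°
- ∠BND = 17.24°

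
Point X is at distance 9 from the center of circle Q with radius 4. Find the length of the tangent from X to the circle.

Let T be the point of tangency. Then QT ⊥ XT (radius ⊥ tangent).
In right triangle QTX: QX² = QT² + XT²
9² = 4² + XT²
XT² = 65, XT = sqrt(65)

sqrt(65)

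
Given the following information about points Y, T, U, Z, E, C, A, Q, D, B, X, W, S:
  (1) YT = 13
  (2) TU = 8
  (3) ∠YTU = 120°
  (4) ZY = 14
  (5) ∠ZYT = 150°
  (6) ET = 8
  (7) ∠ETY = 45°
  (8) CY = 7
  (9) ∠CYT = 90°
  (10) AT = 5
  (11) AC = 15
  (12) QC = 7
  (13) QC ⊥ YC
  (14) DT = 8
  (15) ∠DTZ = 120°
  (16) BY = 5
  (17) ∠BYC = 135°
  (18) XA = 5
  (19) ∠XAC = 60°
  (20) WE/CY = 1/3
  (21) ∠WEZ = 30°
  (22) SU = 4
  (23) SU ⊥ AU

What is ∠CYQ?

Step 1: By the law of cosines on triangle YCQ: YQ² = 7² + 7² − 2·7·7·cos(90°) = 98, so YQ = 7·√2.
Step 2: By the inverse law of cosines on triangle CYQ: cos(∠CYQ) = (7² + (7·√2)² − 7²) / (2·7·7·√2) = 98/138.59 = 0.7071, so ∠CYQ = 45°.

Therefore, the measure of angle ∠CYQ = 45°.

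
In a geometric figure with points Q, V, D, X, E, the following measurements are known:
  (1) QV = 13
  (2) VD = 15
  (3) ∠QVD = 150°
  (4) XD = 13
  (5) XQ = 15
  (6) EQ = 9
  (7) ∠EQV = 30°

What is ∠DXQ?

Step 1: By the law of cosines on triangle DVQ: DQ² = 15² + 13² − 2·15·13·cos(150°) = 731.75, so DQ ≈ 27.05.
Step 2: By the inverse law of cosines on triangle DXQ: cos(∠DXQ) = (13² + 15² − 27.05²) / (2·13·15) = -337.75/390 = -0.866, so ∠DXQ = 150°.

Therefore, the measure of angle ∠DXQ = 150°.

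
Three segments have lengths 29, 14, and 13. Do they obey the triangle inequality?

The longest side is 29. The other two sides sum to 13 + 14 = 27.
Since 27 ≤ 29, the two shorter sides cannot reach around to close the triangle.

No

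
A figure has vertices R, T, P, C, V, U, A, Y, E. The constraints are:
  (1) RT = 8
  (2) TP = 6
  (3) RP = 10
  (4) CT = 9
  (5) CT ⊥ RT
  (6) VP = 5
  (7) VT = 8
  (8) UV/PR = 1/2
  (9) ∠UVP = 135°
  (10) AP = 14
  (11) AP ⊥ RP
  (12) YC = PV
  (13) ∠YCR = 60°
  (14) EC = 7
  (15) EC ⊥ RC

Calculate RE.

Step 1: By the law of cosines on triangle CTR: CR² = 9² + 8² − 2·9·8·cos(90°) = 145, so CR = √145.
Step 2: By the law of cosines on triangle RCE: RE² = √145² + 7² − 2·√145·7·cos(90°) = 194, so RE = √194.

Therefore, the length of RE = √194.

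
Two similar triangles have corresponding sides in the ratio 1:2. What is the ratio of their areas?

The ratio of areas of similar triangles equals the square of the side ratio.
Side ratio = 1:2
Area ratio = (1/2)^2 = 1/4 = 1:4

1:4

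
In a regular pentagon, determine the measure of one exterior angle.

Each exterior angle of a regular n-gon is 360 / n.
For n = 5: 360 / 5 = 72 degrees.

72 degrees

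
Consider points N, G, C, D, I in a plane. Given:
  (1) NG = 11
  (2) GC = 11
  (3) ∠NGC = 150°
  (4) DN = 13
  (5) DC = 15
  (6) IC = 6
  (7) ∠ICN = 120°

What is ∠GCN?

Step 1: By the law of cosines on triangle CGN: CN² = 11² + 11² − 2·11·11·cos(150°) = 451.58, so CN ≈ 21.25.
Step 2: By the inverse law of cosines on triangle GCN: cos(∠GCN) = (11² + 21.25² − 11²) / (2·11·21.25) = 451.58/467.51 = 0.9659, so ∠GCN = 15°.

Therefore, the measure of angle ∠GCN = 15°.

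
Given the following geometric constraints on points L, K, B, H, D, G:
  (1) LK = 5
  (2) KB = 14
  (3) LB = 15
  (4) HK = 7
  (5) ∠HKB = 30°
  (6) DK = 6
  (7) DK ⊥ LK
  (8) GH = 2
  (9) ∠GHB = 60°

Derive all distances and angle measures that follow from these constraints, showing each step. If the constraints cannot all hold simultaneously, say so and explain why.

The constraints are consistent.

Step 1: From LK = 5, KD = 6, and ∠LKD = 90°, by the law of cosines:
  LD² = LK² + KD² - 2·LK·KD·cos(90°) = 25 + 36 - 0 = 61
  LD = √61

Step 2: From BK = 14, KH = 7, and ∠BKH = 30°, by the law of cosines:
  BH² = BK² + KH² - 2·BK·KH·cos(30°) = 196 + 49 - 169.7 = 75.26
  BH ≈ 8.68

Step 3: From LB = 15, LK = 5, BK = 14, by the inverse law of cosines:
  cos(∠BLK) = (LB² + LK² - BK²) / (2·LB·LK)
  ∠BLK = 68.9°

Step 4: From KB = 14, KL = 5, BL = 15, by the inverse law of cosines:
  cos(∠BKL) = (KB² + KL² - BL²) / (2·KB·KL)
  ∠BKL = 91.64°

Step 5: From BK = 14, BL = 15, KL = 5, by the inverse law of cosines:
  cos(∠KBL) = (BK² + BL² - KL²) / (2·BK·BL)
  ∠KBL = 19.46°

Step 6: From BH = 8.68, HG = 2, and ∠BHG = 60°, by the law of cosines:
  BG² = BH² + HG² - 2·BH·HG·cos(60°) = 75.26 + 4 - 17.35 = 61.91
  BG ≈ 7.87

Step 7: From LD = √61, LK = 5, DK = 6, by the inverse law of cosines:
  cos(∠DLK) = (LD² + LK² - DK²) / (2·LD·LK)
  ∠DLK = 50.19°

Step 8: From BH = 8.68, BK = 14, HK = 7, by the inverse law of cosines:
  cos(∠HBK) = (BH² + BK² - HK²) / (2·BH·BK)
  ∠HBK = 23.79°

Step 9: From HB = 8.68, HK = 7, BK = 14, by the inverse law of cosines:
  cos(∠BHK) = (HB² + HK² - BK²) / (2·HB·HK)
  ∠BHK = 126.21°

Step 10: From DK = 6, DL = √61, KL = 5, by the inverse law of cosines:
  cos(∠KDL) = (DK² + DL² - KL²) / (2·DK·DL)
  ∠KDL = 39.81°

Step 11: From BG = 7.87, BH = 8.68, GH = 2, by the inverse law of cosines:
  cos(∠GBH) = (BG² + BH² - GH²) / (2·BG·BH)
  ∠GBH = 12.72°

Step 12: From GB = 7.87, GH = 2, BH = 8.68, by the inverse law of cosines:
  cos(∠BGH) = (GB² + GH² - BH²) / (2·GB·GH)
  ∠BGH = 107.28°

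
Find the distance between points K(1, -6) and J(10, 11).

The horizontal distance is |10 - 1| = 9 and the vertical distance is |11 - -6| = 17.
By the Pythagorean theorem, d = sqrt(9^2 + 17^2) = sqrt(370).

sqrt(370)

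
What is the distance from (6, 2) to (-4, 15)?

d = sqrt((-4 - 6)^2 + (15 - 2)^2)
d = sqrt(-10^2 + 13^2)
d = sqrt(100 + 169)
d = sqrt(269)

sqrt(269)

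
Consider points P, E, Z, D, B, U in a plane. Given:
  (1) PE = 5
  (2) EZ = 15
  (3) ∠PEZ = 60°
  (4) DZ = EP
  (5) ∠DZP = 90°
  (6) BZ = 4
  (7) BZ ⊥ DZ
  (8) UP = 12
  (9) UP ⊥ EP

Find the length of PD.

From the given relations: DZ = EP = 5.
Step 1: By the law of cosines on triangle ZEP: ZP² = 15² + 5² − 2·15·5·cos(60°) = 175, so ZP = 5·√7.
Step 2: By the law of cosines on triangle PZD: PD² = (5·√7)² + 5² − 2·5·√7·5·cos(90°) = 200, so PD = 10·√2.

Therefore, the length of PD = 10·√2.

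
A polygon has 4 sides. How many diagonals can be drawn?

Each of the 4 vertices connects to 1 non-adjacent vertices via diagonals.
Total connections = 4 × 1 = 4, but each diagonal is counted twice.
Number of diagonals = 4 / 2 = 2.

2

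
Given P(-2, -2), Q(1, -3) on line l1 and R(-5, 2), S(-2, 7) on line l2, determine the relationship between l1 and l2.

Slope of line 1: m1 = (-3 - -2)/(1 - -2) = -1/3 = -1/3
Slope of line 2: m2 = (7 - 2)/(-2 - -5) = 5/3 = 5/3
For parallel lines we need equal slopes: -1/3 != 5/3.
For perpendicular lines we need m1*m2 = -1: (-1/3)(5/3) = -5/9 != -1.
Since neither condition holds, the lines are neither parallel nor perpendicular.

Neither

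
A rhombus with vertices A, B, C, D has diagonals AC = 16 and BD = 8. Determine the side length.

The diagonals of a rhombus bisect each other at right angles.
Half-diagonals: 16/2 = 8 and 8/2 = 4
side = sqrt(8^2 + 4^2)
side = sqrt(64 + 16)
side = sqrt(80) = 4*sqrt(5)

4*sqrt(5)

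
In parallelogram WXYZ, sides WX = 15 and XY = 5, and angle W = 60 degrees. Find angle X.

In a parallelogram, consecutive angles are supplementary (sum to 180°).
angle X = 180 - angle W
angle X = 180 - 60
angle X = 120 degrees

120 degrees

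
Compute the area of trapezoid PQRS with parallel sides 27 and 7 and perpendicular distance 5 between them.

Area = (27 + 7) * 5 / 2 = 170 / 2 = 85

85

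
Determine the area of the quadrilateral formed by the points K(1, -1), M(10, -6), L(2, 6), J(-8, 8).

Shoelace: sum of cross terms = 140, Area = (1/2)|140| = 70

70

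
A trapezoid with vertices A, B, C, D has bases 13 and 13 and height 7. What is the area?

A trapezoid's area equals the midsegment times the height.
The midsegment is (13 + 13) / 2 = 13.
Area = 13 * 7 = 91.

91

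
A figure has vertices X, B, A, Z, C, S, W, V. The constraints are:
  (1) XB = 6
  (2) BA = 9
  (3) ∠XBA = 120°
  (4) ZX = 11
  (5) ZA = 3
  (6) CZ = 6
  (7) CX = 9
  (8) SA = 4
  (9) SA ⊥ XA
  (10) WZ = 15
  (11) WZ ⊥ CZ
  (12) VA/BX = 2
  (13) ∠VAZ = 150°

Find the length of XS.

Step 1: By the law of cosines on triangle XBA: XA² = 6² + 9² − 2·6·9·cos(120°) = 171, so XA = 3·√19.
Step 2: By the law of cosines on triangle XAS: XS² = (3·√19)² + 4² − 2·3·√19·4·cos(90°) = 187, so XS = √187.

Therefore, the length of XS = √187.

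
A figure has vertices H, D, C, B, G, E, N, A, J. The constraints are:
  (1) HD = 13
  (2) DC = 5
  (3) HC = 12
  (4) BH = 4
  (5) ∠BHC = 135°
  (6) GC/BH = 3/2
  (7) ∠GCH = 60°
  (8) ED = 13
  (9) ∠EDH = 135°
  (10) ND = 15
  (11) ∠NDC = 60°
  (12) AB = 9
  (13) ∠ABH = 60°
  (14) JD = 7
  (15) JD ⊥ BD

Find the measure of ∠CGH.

From the given relations: GC = 3/2·BH = 3/2·4 = 6.
Step 1: By the law of cosines on triangle GCH: GH² = 6² + 12² − 2·6·12·cos(60°) = 108, so GH = 6·√3.
Step 2: By the inverse law of cosines on triangle CGH: cos(∠CGH) = (6² + (6·√3)² − 12²) / (2·6·6·√3) = 0/124.71 = 0, so ∠CGH = 90°.

Therefore, the measure of angle ∠CGH = 90°.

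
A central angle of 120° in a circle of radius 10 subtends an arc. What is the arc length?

Arc length = 2πr × θ/360
= 2π × 10 × 1/3
= 20*pi/3

20*pi/3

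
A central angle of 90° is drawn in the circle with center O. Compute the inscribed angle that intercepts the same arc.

Inscribed angle = 90° / 2 = 45° (inscribed angle theorem).

45°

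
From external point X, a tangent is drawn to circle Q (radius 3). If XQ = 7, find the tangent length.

The tangent, radius, and line from the external point to the center form a right triangle.
The right angle is where the tangent meets the radius.
By the Pythagorean theorem: tangent² + 3² = 7²
tangent² = 49 - 9 = 40
tangent = 2*sqrt(10)

2*sqrt(10)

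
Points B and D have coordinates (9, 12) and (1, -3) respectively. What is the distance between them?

d = sqrt((1 - 9)^2 + (-3 - 12)^2)
d = sqrt(-8^2 + -15^2)
d = sqrt(64 + 225)
d = sqrt(289) = 17

17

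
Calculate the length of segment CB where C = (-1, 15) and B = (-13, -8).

d = sqrt((-13 - -1)^2 + (-8 - 15)^2)
d = sqrt(-12^2 + -23^2)
d = sqrt(144 + 529)
d = sqrt(673)

sqrt(673)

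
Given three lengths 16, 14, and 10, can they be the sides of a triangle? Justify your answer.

Yes.
The triangle inequality requires that the sum of any two sides exceeds the third.
Here 10 + 14 = 24 > 16, so the condition is met.

Yes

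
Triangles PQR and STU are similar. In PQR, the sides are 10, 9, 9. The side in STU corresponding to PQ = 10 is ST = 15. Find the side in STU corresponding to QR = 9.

k = 15/10 = 3/2. TU = 3/2 * 9 = 27/2.

27/2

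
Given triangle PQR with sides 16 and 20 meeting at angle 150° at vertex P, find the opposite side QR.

By the law of cosines: QR^2 = PQ^2 + PR^2 - 2*PQ*PR*cos(P)
QR^2 = 16^2 + 20^2 - 2*16*20*cos(150°)
QR^2 = 256 + 400 - 640*(-sqrt(3)/2)
QR^2 = 320*sqrt(3) + 656
QR = 4*sqrt(20*sqrt(3) + 41)

4*sqrt(20*sqrt(3) + 41)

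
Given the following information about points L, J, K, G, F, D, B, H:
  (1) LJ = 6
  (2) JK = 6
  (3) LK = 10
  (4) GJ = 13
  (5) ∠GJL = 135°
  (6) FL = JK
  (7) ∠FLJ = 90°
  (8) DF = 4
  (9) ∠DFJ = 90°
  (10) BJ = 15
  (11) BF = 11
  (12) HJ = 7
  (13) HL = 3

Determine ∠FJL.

From the given relations: FL = JK = 6.
Step 1: By the law of cosines on triangle JLF: JF² = 6² + 6² − 2·6·6·cos(90°) = 72, so JF = 6·√2.
Step 2: By the inverse law of cosines on triangle FJL: cos(∠FJL) = ((6·√2)² + 6² − 6²) / (2·6·√2·6) = 72/101.82 = 0.7071, so ∠FJL = 45°.

Therefore, the measure of angle ∠FJL = 45°.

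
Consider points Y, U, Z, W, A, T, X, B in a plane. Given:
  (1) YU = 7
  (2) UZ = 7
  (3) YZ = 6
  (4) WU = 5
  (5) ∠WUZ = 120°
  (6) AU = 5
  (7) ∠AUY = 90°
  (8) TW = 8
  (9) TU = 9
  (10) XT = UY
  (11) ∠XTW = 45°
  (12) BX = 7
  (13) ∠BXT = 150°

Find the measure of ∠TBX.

From the given relations: XT = UY = 7.
Step 1: By the law of cosines on triangle BXT: BT² = 7² + 7² − 2·7·7·cos(150°) = 182.87, so BT ≈ 13.52.
Step 2: By the inverse law of cosines on triangle TBX: cos(∠TBX) = (13.52² + 7² − 7²) / (2·13.52·7) = 182.87/189.32 = 0.9659, so ∠TBX = 15°.

Therefore, the measure of angle ∠TBX = 15°.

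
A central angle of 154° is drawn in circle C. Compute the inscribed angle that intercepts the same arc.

An inscribed angle intercepts an arc from a point on the circle, while the central angle intercepts the same arc from the center.
The inscribed angle is always half the central angle: 154° / 2 = 77°.

77°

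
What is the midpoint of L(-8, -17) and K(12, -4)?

The midpoint is the point halfway along the segment.
Move half the horizontal distance: -8 + (12 - -8)/2 = -8 + 20/2 = 2
Move half the vertical distance: -17 + (-4 - -17)/2 = -17 + 13/2 = -21/2
Midpoint = (2, -21/2)

(2, -21/2)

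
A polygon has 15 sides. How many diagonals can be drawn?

Total line segments between 15 vertices = C(15,2) = 105.
Subtract the 15 sides: 105 - 15 = 90 diagonals.

90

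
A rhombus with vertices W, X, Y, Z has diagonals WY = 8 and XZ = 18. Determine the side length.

In a rhombus, the diagonals bisect each other perpendicularly, creating four congruent right triangles.
Each triangle has legs 4 (half of 8) and 9 (half of 18).
The hypotenuse of each right triangle is a side of the rhombus:
side = sqrt(4^2 + 9^2) = sqrt(97)

sqrt(97)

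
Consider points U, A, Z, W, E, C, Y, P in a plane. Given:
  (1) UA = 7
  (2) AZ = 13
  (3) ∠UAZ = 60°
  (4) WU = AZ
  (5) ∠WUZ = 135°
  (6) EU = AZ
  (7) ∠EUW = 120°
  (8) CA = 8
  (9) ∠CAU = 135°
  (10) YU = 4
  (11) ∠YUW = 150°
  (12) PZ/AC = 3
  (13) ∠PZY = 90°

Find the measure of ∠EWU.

From the given relations: WU = AZ = 13; EU = AZ = 13.
Step 1: By the law of cosines on triangle WUE: WE² = 13² + 13² − 2·13·13·cos(120°) = 507, so WE = 13·√3.
Step 2: By the inverse law of cosines on triangle EWU: cos(∠EWU) = ((13·√3)² + 13² − 13²) / (2·13·√3·13) = 507/585.43 = 0.866, so ∠EWU = 30°.

Therefore, the measure of angle ∠EWU = 30°.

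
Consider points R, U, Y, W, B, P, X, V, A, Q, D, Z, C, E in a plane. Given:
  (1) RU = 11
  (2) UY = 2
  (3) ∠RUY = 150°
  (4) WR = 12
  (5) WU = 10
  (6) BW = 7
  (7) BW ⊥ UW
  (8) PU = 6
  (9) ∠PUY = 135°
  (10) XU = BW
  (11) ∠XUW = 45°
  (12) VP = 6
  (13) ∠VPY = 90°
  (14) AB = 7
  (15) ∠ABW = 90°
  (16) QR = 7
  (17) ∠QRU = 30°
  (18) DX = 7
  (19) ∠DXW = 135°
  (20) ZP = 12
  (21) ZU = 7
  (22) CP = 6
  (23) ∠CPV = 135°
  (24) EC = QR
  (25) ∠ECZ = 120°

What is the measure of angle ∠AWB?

Step 1: By the law of cosines on triangle WBA: WA² = 7² + 7² − 2·7·7·cos(90°) = 98, so WA = 7·√2.
Step 2: By the inverse law of cosines on triangle AWB: cos(∠AWB) = ((7·√2)² + 7² − 7²) / (2·7·√2·7) = 98/138.59 = 0.7071, so ∠AWB = 45°.

Therefore, the measure of angle ∠AWB = 45°.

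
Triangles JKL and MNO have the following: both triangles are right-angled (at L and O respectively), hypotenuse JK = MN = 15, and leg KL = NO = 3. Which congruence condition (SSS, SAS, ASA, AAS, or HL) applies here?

The given information matches HL: The hypotenuse and one leg of two right triangles are equal (Hypotenuse-Leg).

HL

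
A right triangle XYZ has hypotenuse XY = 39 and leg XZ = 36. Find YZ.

Rearranging the Pythagorean theorem to solve for the unknown leg:
leg^2 = hypotenuse^2 - known_leg^2 = 1521 - 1296 = 225
leg = sqrt(225) = 15.

15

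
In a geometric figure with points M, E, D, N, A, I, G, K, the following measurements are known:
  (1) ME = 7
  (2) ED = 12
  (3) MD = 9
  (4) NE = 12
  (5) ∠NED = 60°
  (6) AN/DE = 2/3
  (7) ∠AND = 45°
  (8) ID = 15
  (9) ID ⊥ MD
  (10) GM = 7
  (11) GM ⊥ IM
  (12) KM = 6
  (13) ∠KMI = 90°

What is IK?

Step 1: By the law of cosines on triangle IDM: IM² = 15² + 9² − 2·15·9·cos(90°) = 306, so IM = 3·√34.
Step 2: By the law of cosines on triangle IMK: IK² = (3·√34)² + 6² − 2·3·√34·6·cos(90°) = 342, so IK = 3·√38.

Therefore, the length of IK = 3·√38.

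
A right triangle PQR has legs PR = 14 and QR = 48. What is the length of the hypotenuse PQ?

PQ = sqrt(14^2 + 48^2) = sqrt(2500) = 50

50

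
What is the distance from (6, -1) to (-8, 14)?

d = sqrt((-14)^2 + (15)^2) = sqrt(421)

sqrt(421)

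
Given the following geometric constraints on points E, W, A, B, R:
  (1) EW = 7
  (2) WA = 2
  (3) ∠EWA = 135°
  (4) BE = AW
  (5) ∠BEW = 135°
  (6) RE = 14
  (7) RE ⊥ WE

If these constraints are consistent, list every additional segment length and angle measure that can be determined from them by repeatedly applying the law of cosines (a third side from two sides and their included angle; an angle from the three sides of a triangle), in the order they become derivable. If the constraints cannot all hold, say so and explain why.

The constraints are consistent. Derivable facts, in order:
After 1 step:
- EA ≈ 8.53
- WB ≈ 8.53
- WR = 7·√5
After 2 steps:
- ∠AEW = 9.54°
- ∠BWE = 9.54°
- ∠EAW = 35.46°
- ∠EBW = 35.46°
- ∠ERW = 26.57°
- ∠EWR = 63.43°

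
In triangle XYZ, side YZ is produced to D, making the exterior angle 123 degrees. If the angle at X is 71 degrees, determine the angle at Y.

angle Y = 123 - 71 = 52 degrees (exterior angle theorem).

52 degrees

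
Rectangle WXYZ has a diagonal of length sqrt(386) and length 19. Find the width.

The diagonal of a rectangle forms a right triangle with the two sides.
Rearranging the Pythagorean theorem: missing side = sqrt(d^2 - known^2).
= sqrt(386 - 361) = sqrt(25) = 5.

5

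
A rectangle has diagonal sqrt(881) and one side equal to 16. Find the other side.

b = sqrt(d^2 - a^2) = sqrt(881 - 256) = sqrt(625) = 25

25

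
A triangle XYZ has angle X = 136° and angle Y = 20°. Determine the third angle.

Let angle Z = x. Then 136 + 20 + x = 180.
x = 180 - 156 = 24 degrees.

24 degrees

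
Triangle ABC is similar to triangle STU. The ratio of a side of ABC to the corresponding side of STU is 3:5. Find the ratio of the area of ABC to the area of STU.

Area ratio = (side ratio)^2 = (3/5)^2 = 9:25.

9:25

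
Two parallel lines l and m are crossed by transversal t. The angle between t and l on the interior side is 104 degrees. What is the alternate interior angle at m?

Alternate interior angles lie on opposite sides of the transversal, between the parallel lines.
By the alternate interior angle theorem, they are equal: 104 degrees.

104 degrees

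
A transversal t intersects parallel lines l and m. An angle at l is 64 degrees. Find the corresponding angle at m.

Corresponding angles formed by parallel lines and a transversal are equal.
The given angle is 64 degrees.
The corresponding angle = 64 degrees.

64 degrees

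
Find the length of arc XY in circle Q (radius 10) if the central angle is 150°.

Arc length = 2π(10)(5/12) = 25*pi/3

25*pi/3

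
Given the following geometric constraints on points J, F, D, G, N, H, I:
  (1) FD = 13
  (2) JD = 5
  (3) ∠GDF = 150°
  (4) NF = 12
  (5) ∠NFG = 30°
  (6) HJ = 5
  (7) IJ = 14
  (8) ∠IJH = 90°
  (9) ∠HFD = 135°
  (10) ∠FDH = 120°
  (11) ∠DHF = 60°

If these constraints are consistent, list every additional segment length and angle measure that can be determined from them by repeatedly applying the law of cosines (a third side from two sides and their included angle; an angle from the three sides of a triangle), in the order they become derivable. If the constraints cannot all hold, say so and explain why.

These constraints are not satisfiable: (9), (10) and (11) are the three interior angles of triangle HFD, which must sum to 180°, but 135° + 120° + 60° = 315°. No planar figure meets all of them, so nothing further can be derived.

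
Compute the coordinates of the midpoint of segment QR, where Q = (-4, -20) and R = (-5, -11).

The midpoint is the point halfway along the segment.
Move half the horizontal distance: -4 + (-5 - -4)/2 = -4 + -1/2 = -9/2
Move half the vertical distance: -20 + (-11 - -20)/2 = -20 + 9/2 = -31/2
Midpoint = (-9/2, -31/2)

(-9/2, -31/2)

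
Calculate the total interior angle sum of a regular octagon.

The sum of interior angles of an n-sided polygon is (n - 2) * 180.
For n = 8: (8 - 2) * 180 = 6 * 180 = 1080 degrees.

1080 degrees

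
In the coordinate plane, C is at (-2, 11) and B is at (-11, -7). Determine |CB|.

d = sqrt((-9)^2 + (-18)^2) = sqrt(405) = 9*sqrt(5)

9*sqrt(5)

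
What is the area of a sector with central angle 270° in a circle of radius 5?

Sector area = πr² × θ/360
= π × 5² × 3/4
= π × 25 × 3/4
= 75*pi/4

75*pi/4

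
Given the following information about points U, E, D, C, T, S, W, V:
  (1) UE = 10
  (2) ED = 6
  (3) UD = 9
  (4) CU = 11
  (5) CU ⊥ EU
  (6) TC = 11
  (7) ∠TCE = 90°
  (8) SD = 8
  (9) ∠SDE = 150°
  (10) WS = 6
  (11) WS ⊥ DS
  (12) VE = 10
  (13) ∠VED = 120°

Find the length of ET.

Step 1: By the law of cosines on triangle EUC: EC² = 10² + 11² − 2·10·11·cos(90°) = 221, so EC ≈ 14.87.
Step 2: By the law of cosines on triangle ECT: ET² = 14.87² + 11² − 2·14.87·11·cos(90°) = 342, so ET = 3·√38.

Therefore, the length of ET = 3·√38.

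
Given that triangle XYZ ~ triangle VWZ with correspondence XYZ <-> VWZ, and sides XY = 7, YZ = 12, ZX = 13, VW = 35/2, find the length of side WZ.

k = 35/2/7 = 5/2. WZ = 5/2 * 12 = 30.

30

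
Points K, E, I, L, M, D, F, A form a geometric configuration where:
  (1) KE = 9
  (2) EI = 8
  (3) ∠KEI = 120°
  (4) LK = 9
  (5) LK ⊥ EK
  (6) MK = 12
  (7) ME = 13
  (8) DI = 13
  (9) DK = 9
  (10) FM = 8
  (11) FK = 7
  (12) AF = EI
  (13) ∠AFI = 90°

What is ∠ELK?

Step 1: By the law of cosines on triangle LKE: LE² = 9² + 9² − 2·9·9·cos(90°) = 162, so LE = 9·√2.
Step 2: By the inverse law of cosines on triangle ELK: cos(∠ELK) = ((9·√2)² + 9² − 9²) / (2·9·√2·9) = 162/229.1 = 0.7071, so ∠ELK = 45°.

Therefore, the measure of angle ∠ELK = 45°.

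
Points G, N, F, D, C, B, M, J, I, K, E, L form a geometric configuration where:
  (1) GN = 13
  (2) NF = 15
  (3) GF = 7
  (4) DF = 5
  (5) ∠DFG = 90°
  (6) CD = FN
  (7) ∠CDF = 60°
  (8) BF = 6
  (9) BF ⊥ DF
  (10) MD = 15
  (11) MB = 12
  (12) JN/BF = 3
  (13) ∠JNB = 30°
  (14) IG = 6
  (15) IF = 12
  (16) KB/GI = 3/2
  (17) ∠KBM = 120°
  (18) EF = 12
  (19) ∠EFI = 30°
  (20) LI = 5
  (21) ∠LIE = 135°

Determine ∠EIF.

Step 1: By the law of cosines on triangle IFE: IE² = 12² + 12² − 2·12·12·cos(30°) = 38.58, so IE ≈ 6.21.
Step 2: By the inverse law of cosines on triangle EIF: cos(∠EIF) = (6.21² + 12² − 12²) / (2·6.21·12) = 38.58/149.08 = 0.2588, so ∠EIF = 75°.

Therefore, the measure of angle ∠EIF = 75°.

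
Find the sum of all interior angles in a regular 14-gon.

The sum of interior angles of an n-sided polygon is (n - 2) * 180.
For n = 14: (14 - 2) * 180 = 12 * 180 = 2160 degrees.

2160 degrees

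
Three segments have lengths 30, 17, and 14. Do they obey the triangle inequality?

For three segments to close into a triangle, no single side can be as long as the other two combined.
The longest side is 30, and 14 + 17 = 31 > 30.
A triangle can be formed.

Yes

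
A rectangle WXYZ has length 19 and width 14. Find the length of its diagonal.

Using the Pythagorean theorem:
d² = 19² + 14² = 361 + 196 = 557
d = sqrt(557)

sqrt(557)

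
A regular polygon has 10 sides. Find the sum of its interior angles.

The sum of interior angles of an n-sided polygon is (n - 2) * 180.
For n = 10: (10 - 2) * 180 = 8 * 180 = 1440 degrees.

1440 degrees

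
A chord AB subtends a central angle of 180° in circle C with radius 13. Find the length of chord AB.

Chord = 2(13) sin(90°) = 26

26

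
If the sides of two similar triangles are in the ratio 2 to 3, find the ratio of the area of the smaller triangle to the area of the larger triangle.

The ratio of areas of similar triangles equals the square of the side ratio.
Side ratio = 2:3
Area ratio = (2/3)^2 = 4/9 = 4:9

4:9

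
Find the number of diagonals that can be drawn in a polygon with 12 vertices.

Each of the 12 vertices connects to 9 non-adjacent vertices via diagonals.
Total connections = 12 × 9 = 108, but each diagonal is counted twice.
Number of diagonals = 108 / 2 = 54.

54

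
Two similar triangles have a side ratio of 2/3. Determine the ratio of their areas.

The ratio of areas of similar triangles equals the square of the side ratio.
Side ratio = 2:3
Area ratio = (2/3)^2 = 4/9 = 4:9

4:9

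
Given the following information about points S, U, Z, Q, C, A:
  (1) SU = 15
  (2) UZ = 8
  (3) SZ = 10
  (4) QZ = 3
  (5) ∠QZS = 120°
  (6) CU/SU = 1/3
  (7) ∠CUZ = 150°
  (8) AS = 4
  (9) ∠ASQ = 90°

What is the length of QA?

Step 1: By the law of cosines on triangle SZQ: SQ² = 10² + 3² − 2·10·3·cos(120°) = 139, so SQ = √139.
Step 2: By the law of cosines on triangle QSA: QA² = √139² + 4² − 2·√139·4·cos(90°) = 155, so QA = √155.

Therefore, the length of QA = √155.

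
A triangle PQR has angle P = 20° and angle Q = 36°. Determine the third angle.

Let angle R = x. Then 20 + 36 + x = 180.
x = 180 - 56 = 124 degrees.

124 degrees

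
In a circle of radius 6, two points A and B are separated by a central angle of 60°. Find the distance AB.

Drop a perpendicular from the center to the chord, bisecting both the chord and the central angle.
Each half-chord = r sin(θ/2) = 6 sin(30°).
The full chord = 2 × 6 × sin(30°) = 6.

6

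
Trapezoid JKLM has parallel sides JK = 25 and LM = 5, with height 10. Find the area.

Area = (25 + 5) * 10 / 2 = 300 / 2 = 150

150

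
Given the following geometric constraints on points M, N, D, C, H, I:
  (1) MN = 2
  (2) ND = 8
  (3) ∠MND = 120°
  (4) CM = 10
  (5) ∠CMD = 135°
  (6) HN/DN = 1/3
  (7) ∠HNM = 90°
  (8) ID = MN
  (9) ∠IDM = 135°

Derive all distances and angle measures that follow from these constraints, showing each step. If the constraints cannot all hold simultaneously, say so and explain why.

The constraints are consistent.

From the given relations:
  HN = 1/3·DN = 1/3·8 ≈ 2.67
  ID = MN = 2

Step 1: From MN = 2, ND = 8, and ∠MND = 120°, by the law of cosines:
  MD² = MN² + ND² - 2·MN·ND·cos(120°) = 4 + 64 + 16 = 84
  MD = 2·√21

Step 2: From MN = 2, NH = 2.67, and ∠MNH = 90°, by the law of cosines:
  MH² = MN² + NH² - 2·MN·NH·cos(90°) = 4 + 7.111 - 0 = 11.11
  MH ≈ 3.33

Step 3: From MD = 2·√21, DI = 2, and ∠MDI = 135°, by the law of cosines:
  MI² = MD² + DI² - 2·MD·DI·cos(135°) = 84 + 4 + 25.92 = 113.9
  MI ≈ 10.67

Step 4: From DM = 2·√21, MC = 10, and ∠DMC = 135°, by the law of cosines:
  DC² = DM² + MC² - 2·DM·MC·cos(135°) = 84 + 100 + 129.6 = 313.6
  DC ≈ 17.71

Step 5: From MD = 2·√21, MN = 2, DN = 8, by the inverse law of cosines:
  cos(∠DMN) = (MD² + MN² - DN²) / (2·MD·MN)
  ∠DMN = 49.11°

Step 6: From MH = 3.33, MN = 2, HN = 2.67, by the inverse law of cosines:
  cos(∠HMN) = (MH² + MN² - HN²) / (2·MH·MN)
  ∠HMN = 53.13°

Step 7: From DM = 2·√21, DN = 8, MN = 2, by the inverse law of cosines:
  cos(∠MDN) = (DM² + DN² - MN²) / (2·DM·DN)
  ∠MDN = 10.89°

Step 8: From HM = 3.33, HN = 2.67, MN = 2, by the inverse law of cosines:
  cos(∠MHN) = (HM² + HN² - MN²) / (2·HM·HN)
  ∠MHN = 36.87°

Step 9: From MD = 2·√21, MI = 10.67, DI = 2, by the inverse law of cosines:
  cos(∠DMI) = (MD² + MI² - DI²) / (2·MD·MI)
  ∠DMI = 7.61°

Step 10: From DC = 17.71, DM = 2·√21, CM = 10, by the inverse law of cosines:
  cos(∠CDM) = (DC² + DM² - CM²) / (2·DC·DM)
  ∠CDM = 23.53°

Step 11: From CD = 17.71, CM = 10, DM = 2·√21, by the inverse law of cosines:
  cos(∠DCM) = (CD² + CM² - DM²) / (2·CD·CM)
  ∠DCM = 21.47°

Step 12: From ID = 2, IM = 10.67, DM = 2·√21, by the inverse law of cosines:
  cos(∠DIM) = (ID² + IM² - DM²) / (2·ID·IM)
  ∠DIM = 37.39°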